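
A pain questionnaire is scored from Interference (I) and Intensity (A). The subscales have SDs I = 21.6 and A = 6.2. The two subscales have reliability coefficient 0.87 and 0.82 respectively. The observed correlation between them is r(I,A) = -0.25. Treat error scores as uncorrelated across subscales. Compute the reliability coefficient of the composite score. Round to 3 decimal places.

0.846

Var(I+A) = 21.6² + 6.2² + 2·[21.6·6.2·(-0.25)] = 505 − 66.96 = 438.04.
Under uncorrelated errors the observed covariances equal the true-score covariances, so only the own-variance terms attenuate.
True-score variance = [21.6²·0.87 + 6.2²·0.82] − 66.96 = 437.428 − 66.96 = 370.468.
Reliability = 370.468 / 438.04 = 0.846.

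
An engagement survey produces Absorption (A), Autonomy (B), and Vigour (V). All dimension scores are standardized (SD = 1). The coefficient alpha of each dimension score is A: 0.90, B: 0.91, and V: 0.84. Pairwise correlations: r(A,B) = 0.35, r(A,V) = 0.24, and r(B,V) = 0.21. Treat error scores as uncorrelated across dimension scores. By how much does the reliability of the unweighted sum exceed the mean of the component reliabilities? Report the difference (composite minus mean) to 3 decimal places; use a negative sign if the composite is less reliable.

Var(sum) = 3 + 1.6 = 4.6; true-score variance = 2.65 + 1.6 = 4.25; composite reliability = 0.9239.
Mean component reliability = 0.8833.
Difference = 0.9239 − 0.8833 = 0.041.

0.041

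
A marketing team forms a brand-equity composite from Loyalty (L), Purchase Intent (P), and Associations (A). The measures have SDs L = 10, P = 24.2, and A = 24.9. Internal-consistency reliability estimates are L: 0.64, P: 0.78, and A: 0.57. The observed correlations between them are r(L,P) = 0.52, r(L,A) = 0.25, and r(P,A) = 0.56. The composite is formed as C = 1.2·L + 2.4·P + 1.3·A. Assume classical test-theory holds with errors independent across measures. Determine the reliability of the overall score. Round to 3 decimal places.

Var(C) = 1.2²·10² + 2.4²·24.2² + 1.3²·24.9² + 2·[2.88·10·24.2·0.52 + 1.56·10·24.9·0.25 + 3.12·24.2·24.9·0.56] = 4565.1 + 3024.71 = 7589.82.
With uncorrelated errors the cross-covariances are all true-score covariance, so they carry over unchanged; only the diagonal terms shrink to ρᵢσᵢ².
True-score variance = [1.2²·10²·0.64 + 2.4²·24.2²·0.78 + 1.3²·24.9²·0.57] + 3024.71 = 3320.58 + 3024.71 = 6345.29.
Reliability = 6345.29 / 7589.82 = 0.836.

0.836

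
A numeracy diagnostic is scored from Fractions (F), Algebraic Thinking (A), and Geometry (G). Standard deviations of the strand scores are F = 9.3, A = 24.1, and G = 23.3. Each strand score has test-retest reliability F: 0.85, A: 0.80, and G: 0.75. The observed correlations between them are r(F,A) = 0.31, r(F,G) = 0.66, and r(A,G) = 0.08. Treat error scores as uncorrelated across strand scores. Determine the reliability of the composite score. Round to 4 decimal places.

0.8465

Var(F+A+G) = 9.3² + 24.1² + 23.3² + 2·[9.3·24.1·0.31 + 9.3·23.3·0.66 + 24.1·23.3·0.08] = 1210.19 + 514.836 = 1725.03.
Because errors are independent across components, Cov(Tᵢ,Tⱼ) = Cov(Xᵢ,Xⱼ); the off-diagonal part of the true-score variance is the same as above.
True-score variance = [9.3²·0.85 + 24.1²·0.80 + 23.3²·0.75] + 514.836 = 945.332 + 514.836 = 1460.17.
Reliability = 1460.17 / 1725.03 = 0.8465.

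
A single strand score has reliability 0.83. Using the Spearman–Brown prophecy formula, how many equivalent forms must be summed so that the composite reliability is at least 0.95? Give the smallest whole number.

4

k ≥ ρ*(1−ρ₁)/(ρ₁(1−ρ*)) = 0.95·0.17 / (0.83·0.05) = 3.892.
Smallest integer k = 4.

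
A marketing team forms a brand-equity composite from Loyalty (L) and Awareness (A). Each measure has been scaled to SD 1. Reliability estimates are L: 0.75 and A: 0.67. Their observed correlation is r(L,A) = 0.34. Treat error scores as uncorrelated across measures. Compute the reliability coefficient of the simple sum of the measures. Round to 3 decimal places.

Var(L+A) = 2 + 2·[0.34] = 2 + 0.68 = 2.68.
Because errors are independent across components, Cov(Tᵢ,Tⱼ) = Cov(Xᵢ,Xⱼ); the off-diagonal part of the true-score variance is the same as above.
True-score variance = [0.75 + 0.67] + 0.68 = 1.42 + 0.68 = 2.1.
Reliability = 2.1 / 2.68 = 0.784.

0.784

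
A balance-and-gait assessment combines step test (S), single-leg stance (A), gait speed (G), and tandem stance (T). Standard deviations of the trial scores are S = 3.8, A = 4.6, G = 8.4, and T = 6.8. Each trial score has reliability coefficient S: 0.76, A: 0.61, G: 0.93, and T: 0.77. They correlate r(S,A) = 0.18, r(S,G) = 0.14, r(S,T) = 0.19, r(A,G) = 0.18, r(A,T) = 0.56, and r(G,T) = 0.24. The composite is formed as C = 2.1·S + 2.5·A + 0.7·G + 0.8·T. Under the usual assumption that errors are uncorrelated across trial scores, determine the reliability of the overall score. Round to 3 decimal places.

Var(C) = 2.1²·3.8² + 2.5²·4.6² + 0.7²·8.4² + 0.8²·6.8² + 2·[5.25·3.8·4.6·0.18 + 1.47·3.8·8.4·0.14 + 1.68·3.8·6.8·0.19 + 1.75·4.6·8.4·0.18 + 2·4.6·6.8·0.56 + 0.56·8.4·6.8·0.24] = 260.098 + 172.436 = 432.534.
Because errors are independent across components, Cov(Tᵢ,Tⱼ) = Cov(Xᵢ,Xⱼ); the off-diagonal part of the true-score variance is the same as above.
True-score variance = [2.1²·3.8²·0.76 + 2.5²·4.6²·0.61 + 0.7²·8.4²·0.93 + 0.8²·6.8²·0.77] + 172.436 = 184.011 + 172.436 = 356.447.
Reliability = 356.447 / 432.534 = 0.824.

0.824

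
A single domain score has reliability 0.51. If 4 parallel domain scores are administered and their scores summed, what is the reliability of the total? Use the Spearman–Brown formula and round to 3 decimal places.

0.806

ρ_k = kρ / (1 + (k−1)ρ) = 4·0.51 / (1 + 3·0.51) = 2.040 / 2.530 = 0.806.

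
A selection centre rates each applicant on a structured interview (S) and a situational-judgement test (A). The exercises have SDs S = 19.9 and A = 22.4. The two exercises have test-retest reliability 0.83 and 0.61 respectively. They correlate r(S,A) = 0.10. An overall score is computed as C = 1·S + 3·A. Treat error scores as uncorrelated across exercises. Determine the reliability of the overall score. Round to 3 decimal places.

0.647

Var(C) = 19.9² + 3²·22.4² + 2·[3·19.9·22.4·0.10] = 4911.85 + 267.456 = 5179.31.
With uncorrelated errors the cross-covariances are all true-score covariance, so they carry over unchanged; only the diagonal terms shrink to ρᵢσᵢ².
True-score variance = [19.9²·0.83 + 3²·22.4²·0.61] + 267.456 = 3083.35 + 267.456 = 3350.81.
Reliability = 3350.81 / 5179.31 = 0.647.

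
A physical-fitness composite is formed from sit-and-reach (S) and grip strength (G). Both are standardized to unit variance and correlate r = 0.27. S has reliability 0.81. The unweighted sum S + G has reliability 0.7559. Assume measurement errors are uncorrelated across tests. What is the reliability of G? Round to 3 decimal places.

0.570

Var(S+G) = 2 + 2·0.27 = 2.540.
True-score variance = ρ_S + ρ_G + 2·0.27, so 0.7559 = (0.81 + ρ_G + 0.54) / 2.540.
ρ_G = 0.7559·2.540 − 0.81 − 0.54 = 0.570.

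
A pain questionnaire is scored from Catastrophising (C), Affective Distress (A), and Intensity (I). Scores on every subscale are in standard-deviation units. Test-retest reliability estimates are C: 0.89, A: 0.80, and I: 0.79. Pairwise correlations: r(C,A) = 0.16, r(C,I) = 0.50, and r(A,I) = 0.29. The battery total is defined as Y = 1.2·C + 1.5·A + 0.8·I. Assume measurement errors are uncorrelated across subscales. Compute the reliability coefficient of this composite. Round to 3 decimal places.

0.887

Var(Y) = 1.2² + 1.5² + 0.8² + 2·[1.8·0.16 + 0.96·0.50 + 1.2·0.29] = 4.33 + 2.232 = 6.562.
Because errors are independent across components, Cov(Tᵢ,Tⱼ) = Cov(Xᵢ,Xⱼ); the off-diagonal part of the true-score variance is the same as above.
True-score variance = [1.2²·0.89 + 1.5²·0.80 + 0.8²·0.79] + 2.232 = 3.5872 + 2.232 = 5.8192.
Reliability = 5.8192 / 6.562 = 0.887.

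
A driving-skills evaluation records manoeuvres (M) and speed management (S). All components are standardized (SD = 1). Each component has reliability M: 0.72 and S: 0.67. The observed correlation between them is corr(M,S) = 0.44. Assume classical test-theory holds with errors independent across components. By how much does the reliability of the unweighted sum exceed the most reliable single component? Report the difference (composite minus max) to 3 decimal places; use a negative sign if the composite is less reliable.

Var(sum) = 2 + 0.88 = 2.88; true-score variance = 1.39 + 0.88 = 2.27; composite reliability = 0.7882.
Max component reliability = 0.7200.
Difference = 0.7882 − 0.7200 = 0.068.

0.068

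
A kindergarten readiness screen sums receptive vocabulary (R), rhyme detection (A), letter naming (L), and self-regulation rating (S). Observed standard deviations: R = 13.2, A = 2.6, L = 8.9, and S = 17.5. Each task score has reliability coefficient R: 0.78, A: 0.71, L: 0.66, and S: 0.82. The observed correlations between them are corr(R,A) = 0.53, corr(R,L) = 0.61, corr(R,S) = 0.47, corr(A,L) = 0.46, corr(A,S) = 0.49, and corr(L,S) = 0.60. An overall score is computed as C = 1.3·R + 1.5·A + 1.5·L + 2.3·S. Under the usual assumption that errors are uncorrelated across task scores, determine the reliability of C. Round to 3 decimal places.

0.893

Var(C) = 1.3²·13.2² + 1.5²·2.6² + 1.5²·8.9² + 2.3²·17.5² + 2·[1.95·13.2·2.6·0.53 + 1.95·13.2·8.9·0.61 + 2.99·13.2·17.5·0.47 + 2.25·2.6·8.9·0.46 + 3.45·2.6·17.5·0.49 + 3.45·8.9·17.5·0.60] = 2107.96 + 1846.21 = 3954.17.
Under uncorrelated errors the observed covariances equal the true-score covariances, so only the own-variance terms attenuate.
True-score variance = [1.3²·13.2²·0.78 + 1.5²·2.6²·0.71 + 1.5²·8.9²·0.66 + 2.3²·17.5²·0.82] + 1846.21 = 1686.56 + 1846.21 = 3532.77.
Reliability = 3532.77 / 3954.17 = 0.893.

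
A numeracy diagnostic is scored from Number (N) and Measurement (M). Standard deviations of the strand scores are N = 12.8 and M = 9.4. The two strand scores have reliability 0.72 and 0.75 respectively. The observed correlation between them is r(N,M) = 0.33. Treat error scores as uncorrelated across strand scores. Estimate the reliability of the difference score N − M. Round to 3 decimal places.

Var(N−M) = 12.8² + 9.4² − 2·12.8·9.4·0.33 = 252.2 − 79.4112 = 172.789.
With uncorrelated errors the cross-covariances are all true-score covariance, so they carry over unchanged; only the diagonal terms shrink to ρᵢσᵢ².
True-score variance = [12.8²·0.72 + 9.4²·0.75] − 79.4112 = 184.235 − 79.4112 = 104.824.
Reliability = 104.824 / 172.789 = 0.607.

0.607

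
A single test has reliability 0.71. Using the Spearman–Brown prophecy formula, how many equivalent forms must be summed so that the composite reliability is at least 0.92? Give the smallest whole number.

5

k ≥ ρ*(1−ρ₁)/(ρ₁(1−ρ*)) = 0.92·0.29 / (0.71·0.08) = 4.697.
Smallest integer k = 5.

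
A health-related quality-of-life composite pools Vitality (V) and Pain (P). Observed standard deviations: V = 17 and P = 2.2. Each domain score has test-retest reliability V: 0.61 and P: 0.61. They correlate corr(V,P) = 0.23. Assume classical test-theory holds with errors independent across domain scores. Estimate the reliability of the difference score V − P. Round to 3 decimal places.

Var(V−P) = 17² + 2.2² − 2·17·2.2·0.23 = 293.84 − 17.204 = 276.636.
Because errors are independent across components, Cov(Tᵢ,Tⱼ) = Cov(Xᵢ,Xⱼ); the off-diagonal part of the true-score variance is the same as above.
True-score variance = [17²·0.61 + 2.2²·0.61] − 17.204 = 179.242 − 17.204 = 162.038.
Reliability = 162.038 / 276.636 = 0.586.

0.586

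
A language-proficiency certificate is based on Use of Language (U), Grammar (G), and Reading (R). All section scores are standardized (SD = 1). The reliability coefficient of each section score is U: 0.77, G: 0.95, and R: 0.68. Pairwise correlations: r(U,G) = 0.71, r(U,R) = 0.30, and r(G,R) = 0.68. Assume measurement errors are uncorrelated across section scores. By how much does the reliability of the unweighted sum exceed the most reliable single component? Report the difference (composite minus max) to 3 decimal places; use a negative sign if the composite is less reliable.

Var(sum) = 3 + 3.38 = 6.38; true-score variance = 2.4 + 3.38 = 5.78; composite reliability = 0.9060.
Max component reliability = 0.9500.
Difference = 0.9060 − 0.9500 = -0.044.

-0.044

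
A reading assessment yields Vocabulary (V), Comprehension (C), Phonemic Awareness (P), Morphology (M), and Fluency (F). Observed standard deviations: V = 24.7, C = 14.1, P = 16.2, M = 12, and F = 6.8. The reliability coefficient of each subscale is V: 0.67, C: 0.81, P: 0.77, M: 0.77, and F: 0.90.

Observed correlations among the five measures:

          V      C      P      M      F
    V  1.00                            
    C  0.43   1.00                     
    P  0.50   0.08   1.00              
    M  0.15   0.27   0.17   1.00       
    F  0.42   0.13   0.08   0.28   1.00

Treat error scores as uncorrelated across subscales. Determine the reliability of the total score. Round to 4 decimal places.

Var(V+C+P+M+F) = 24.7² + 14.1² + 16.2² + 12² + 6.8² + 2·[24.7·14.1·0.43 + 24.7·16.2·0.50 + 24.7·12·0.15 + 24.7·6.8·0.42 + 14.1·16.2·0.08 + 14.1·12·0.27 + 14.1·6.8·0.13 + 16.2·12·0.17 + 16.2·6.8·0.08 + 12·6.8·0.28] = 1261.58 + 1211.92 = 2473.5.
Because errors are independent across components, Cov(Tᵢ,Tⱼ) = Cov(Xᵢ,Xⱼ); the off-diagonal part of the true-score variance is the same as above.
True-score variance = [24.7²·0.67 + 14.1²·0.81 + 16.2²·0.77 + 12²·0.77 + 6.8²·0.90] + 1211.92 = 924.371 + 1211.92 = 2136.29.
Reliability = 2136.29 / 2473.5 = 0.8637.

0.8637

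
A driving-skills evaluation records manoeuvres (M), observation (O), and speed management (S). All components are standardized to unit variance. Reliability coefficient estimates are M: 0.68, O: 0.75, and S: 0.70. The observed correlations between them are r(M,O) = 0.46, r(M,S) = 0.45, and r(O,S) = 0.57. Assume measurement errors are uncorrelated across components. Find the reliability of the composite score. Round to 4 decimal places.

0.8540

Var(M+O+S) = 3 + 2·[0.46 + 0.45 + 0.57] = 3 + 2.96 = 5.96.
Because errors are independent across components, Cov(Tᵢ,Tⱼ) = Cov(Xᵢ,Xⱼ); the off-diagonal part of the true-score variance is the same as above.
True-score variance = [0.68 + 0.75 + 0.70] + 2.96 = 2.13 + 2.96 = 5.09.
Reliability = 5.09 / 5.96 = 0.8540.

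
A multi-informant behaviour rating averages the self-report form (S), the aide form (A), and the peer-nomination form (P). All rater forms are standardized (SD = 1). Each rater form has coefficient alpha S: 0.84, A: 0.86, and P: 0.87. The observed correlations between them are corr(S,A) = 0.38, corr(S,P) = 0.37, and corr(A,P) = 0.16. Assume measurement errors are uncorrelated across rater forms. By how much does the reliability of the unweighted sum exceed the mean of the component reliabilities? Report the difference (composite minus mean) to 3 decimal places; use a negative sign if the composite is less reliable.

0.054

Var(sum) = 3 + 1.82 = 4.82; true-score variance = 2.57 + 1.82 = 4.39; composite reliability = 0.9108.
Mean component reliability = 0.8567.
Difference = 0.9108 − 0.8567 = 0.054.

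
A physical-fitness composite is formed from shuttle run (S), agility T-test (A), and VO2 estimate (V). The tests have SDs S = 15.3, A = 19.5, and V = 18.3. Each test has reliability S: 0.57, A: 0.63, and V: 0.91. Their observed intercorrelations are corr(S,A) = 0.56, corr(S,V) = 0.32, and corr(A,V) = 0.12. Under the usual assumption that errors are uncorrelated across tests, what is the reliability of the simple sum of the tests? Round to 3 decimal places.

Var(S+A+V) = 15.3² + 19.5² + 18.3² + 2·[15.3·19.5·0.56 + 15.3·18.3·0.32 + 19.5·18.3·0.12] = 949.23 + 598.99 = 1548.22.
Because errors are independent across components, Cov(Tᵢ,Tⱼ) = Cov(Xᵢ,Xⱼ); the off-diagonal part of the true-score variance is the same as above.
True-score variance = [15.3²·0.57 + 19.5²·0.63 + 18.3²·0.91] + 598.99 = 677.739 + 598.99 = 1276.73.
Reliability = 1276.73 / 1548.22 = 0.825.

0.825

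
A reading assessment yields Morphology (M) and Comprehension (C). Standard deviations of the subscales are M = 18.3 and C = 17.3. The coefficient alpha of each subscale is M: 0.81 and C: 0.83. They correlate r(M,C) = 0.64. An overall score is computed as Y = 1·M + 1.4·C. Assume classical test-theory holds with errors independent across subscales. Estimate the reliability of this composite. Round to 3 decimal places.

Var(Y) = 18.3² + 1.4²·17.3² + 2·[1.4·18.3·17.3·0.64] = 921.498 + 567.329 = 1488.83.
Under uncorrelated errors the observed covariances equal the true-score covariances, so only the own-variance terms attenuate.
True-score variance = [18.3²·0.81 + 1.4²·17.3²·0.83] + 567.329 = 758.146 + 567.329 = 1325.48.
Reliability = 1325.48 / 1488.83 = 0.890.

0.890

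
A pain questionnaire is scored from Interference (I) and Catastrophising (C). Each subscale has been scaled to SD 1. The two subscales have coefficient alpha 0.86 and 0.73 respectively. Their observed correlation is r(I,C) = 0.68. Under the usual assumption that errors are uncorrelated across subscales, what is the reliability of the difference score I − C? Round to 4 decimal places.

0.3594

Var(I−C) = 1 + 1 − 2·0.68 = 2 − 1.36 = 0.64.
With uncorrelated errors the cross-covariances are all true-score covariance, so they carry over unchanged; only the diagonal terms shrink to ρᵢσᵢ².
True-score variance = [0.86 + 0.73] − 1.36 = 1.59 − 1.36 = 0.23.
Reliability = 0.23 / 0.64 = 0.3594.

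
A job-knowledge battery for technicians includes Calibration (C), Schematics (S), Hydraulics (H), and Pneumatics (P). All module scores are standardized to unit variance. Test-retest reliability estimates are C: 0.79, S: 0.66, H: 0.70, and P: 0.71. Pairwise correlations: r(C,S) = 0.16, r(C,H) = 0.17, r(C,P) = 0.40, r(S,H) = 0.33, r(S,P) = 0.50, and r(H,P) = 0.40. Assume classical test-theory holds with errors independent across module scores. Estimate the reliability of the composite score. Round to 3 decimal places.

Var(C+S+H+P) = 4 + 2·[0.16 + 0.17 + 0.40 + 0.33 + 0.50 + 0.40] = 4 + 3.92 = 7.92.
Because errors are independent across components, Cov(Tᵢ,Tⱼ) = Cov(Xᵢ,Xⱼ); the off-diagonal part of the true-score variance is the same as above.
True-score variance = [0.79 + 0.66 + 0.70 + 0.71] + 3.92 = 2.86 + 3.92 = 6.78.
Reliability = 6.78 / 7.92 = 0.856.

0.856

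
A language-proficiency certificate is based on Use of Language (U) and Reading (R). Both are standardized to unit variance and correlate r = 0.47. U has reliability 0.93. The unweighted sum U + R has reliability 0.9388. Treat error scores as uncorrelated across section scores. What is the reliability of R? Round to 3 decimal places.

0.890

Var(U+R) = 2 + 2·0.47 = 2.940.
True-score variance = ρ_U + ρ_R + 2·0.47, so 0.9388 = (0.93 + ρ_R + 0.94) / 2.940.
ρ_R = 0.9388·2.940 − 0.93 − 0.94 = 0.890.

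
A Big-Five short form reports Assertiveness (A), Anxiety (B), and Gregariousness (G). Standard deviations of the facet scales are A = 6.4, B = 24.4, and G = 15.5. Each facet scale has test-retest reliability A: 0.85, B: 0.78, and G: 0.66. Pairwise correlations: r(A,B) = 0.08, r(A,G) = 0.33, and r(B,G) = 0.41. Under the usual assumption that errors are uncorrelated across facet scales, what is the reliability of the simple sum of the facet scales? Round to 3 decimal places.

Var(A+B+G) = 6.4² + 24.4² + 15.5² + 2·[6.4·24.4·0.08 + 6.4·15.5·0.33 + 24.4·15.5·0.41] = 876.57 + 400.582 = 1277.15.
With uncorrelated errors the cross-covariances are all true-score covariance, so they carry over unchanged; only the diagonal terms shrink to ρᵢσᵢ².
True-score variance = [6.4²·0.85 + 24.4²·0.78 + 15.5²·0.66] + 400.582 = 657.762 + 400.582 = 1058.34.
Reliability = 1058.34 / 1277.15 = 0.829.

0.829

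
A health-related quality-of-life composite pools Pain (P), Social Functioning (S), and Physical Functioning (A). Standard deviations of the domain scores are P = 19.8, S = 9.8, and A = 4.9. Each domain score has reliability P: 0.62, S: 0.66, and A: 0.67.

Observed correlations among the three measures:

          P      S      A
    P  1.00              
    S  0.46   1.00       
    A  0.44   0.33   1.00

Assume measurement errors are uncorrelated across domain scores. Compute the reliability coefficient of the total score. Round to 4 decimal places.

0.7653

Var(P+S+A) = 19.8² + 9.8² + 4.9² + 2·[19.8·9.8·0.46 + 19.8·4.9·0.44 + 9.8·4.9·0.33] = 512.09 + 295.588 = 807.678.
With uncorrelated errors the cross-covariances are all true-score covariance, so they carry over unchanged; only the diagonal terms shrink to ρᵢσᵢ².
True-score variance = [19.8²·0.62 + 9.8²·0.66 + 4.9²·0.67] + 295.588 = 322.538 + 295.588 = 618.126.
Reliability = 618.126 / 807.678 = 0.7653.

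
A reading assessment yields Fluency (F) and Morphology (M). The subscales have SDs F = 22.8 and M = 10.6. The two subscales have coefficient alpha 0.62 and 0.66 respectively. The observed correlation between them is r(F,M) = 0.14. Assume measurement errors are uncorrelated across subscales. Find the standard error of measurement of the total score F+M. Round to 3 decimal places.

15.354

Var(total) = 632.2 + 67.6704 = 699.87.
True-score variance = 396.458 + 67.6704 = 464.129, so reliability = 0.6632.
Error variance = 699.87 − 464.129 = 235.742; SEM = √235.742 = 15.354.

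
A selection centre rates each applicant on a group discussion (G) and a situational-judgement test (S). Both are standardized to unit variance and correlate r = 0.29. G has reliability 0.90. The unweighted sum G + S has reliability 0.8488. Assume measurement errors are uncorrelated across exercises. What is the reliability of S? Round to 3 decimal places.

0.710

Var(G+S) = 2 + 2·0.29 = 2.580.
True-score variance = ρ_G + ρ_S + 2·0.29, so 0.8488 = (0.90 + ρ_S + 0.58) / 2.580.
ρ_S = 0.8488·2.580 − 0.90 − 0.58 = 0.710.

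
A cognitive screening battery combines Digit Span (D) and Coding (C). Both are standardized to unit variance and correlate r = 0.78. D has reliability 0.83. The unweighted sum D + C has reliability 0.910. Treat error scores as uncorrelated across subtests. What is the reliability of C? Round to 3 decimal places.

Var(D+C) = 2 + 2·0.78 = 3.560.
True-score variance = ρ_D + ρ_C + 2·0.78, so 0.910 = (0.83 + ρ_C + 1.56) / 3.560.
ρ_C = 0.910·3.560 − 0.83 − 1.56 = 0.850.

0.850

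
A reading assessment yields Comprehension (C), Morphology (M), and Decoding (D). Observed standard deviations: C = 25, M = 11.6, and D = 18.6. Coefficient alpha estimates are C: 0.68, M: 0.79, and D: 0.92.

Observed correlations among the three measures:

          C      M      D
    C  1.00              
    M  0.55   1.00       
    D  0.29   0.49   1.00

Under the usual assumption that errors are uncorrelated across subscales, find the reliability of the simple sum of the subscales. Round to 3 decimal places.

Var(C+M+D) = 25² + 11.6² + 18.6² + 2·[25·11.6·0.55 + 25·18.6·0.29 + 11.6·18.6·0.49] = 1105.52 + 800.145 = 1905.66.
Because errors are independent across components, Cov(Tᵢ,Tⱼ) = Cov(Xᵢ,Xⱼ); the off-diagonal part of the true-score variance is the same as above.
True-score variance = [25²·0.68 + 11.6²·0.79 + 18.6²·0.92] + 800.145 = 849.586 + 800.145 = 1649.73.
Reliability = 1649.73 / 1905.66 = 0.866.

0.866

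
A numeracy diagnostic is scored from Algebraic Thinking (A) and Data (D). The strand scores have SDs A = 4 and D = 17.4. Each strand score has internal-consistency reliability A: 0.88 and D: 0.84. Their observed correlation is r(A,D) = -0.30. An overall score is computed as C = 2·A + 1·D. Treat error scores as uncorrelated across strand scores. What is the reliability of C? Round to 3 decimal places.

0.802

Var(C) = 2²·4² + 17.4² + 2·[2·4·17.4·(-0.30)] = 366.76 − 83.52 = 283.24.
Because errors are independent across components, Cov(Tᵢ,Tⱼ) = Cov(Xᵢ,Xⱼ); the off-diagonal part of the true-score variance is the same as above.
True-score variance = [2²·4²·0.88 + 17.4²·0.84] − 83.52 = 310.638 − 83.52 = 227.118.
Reliability = 227.118 / 283.24 = 0.802.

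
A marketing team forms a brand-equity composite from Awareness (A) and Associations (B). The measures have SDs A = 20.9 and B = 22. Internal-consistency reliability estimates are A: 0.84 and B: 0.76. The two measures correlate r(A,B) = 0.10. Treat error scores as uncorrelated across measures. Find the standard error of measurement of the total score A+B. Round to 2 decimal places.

Var(total) = 920.81 + 91.96 = 1012.77.
True-score variance = 734.76 + 91.96 = 826.72, so reliability = 0.8163.
Error variance = 1012.77 − 826.72 = 186.05; SEM = √186.05 = 13.64.

13.64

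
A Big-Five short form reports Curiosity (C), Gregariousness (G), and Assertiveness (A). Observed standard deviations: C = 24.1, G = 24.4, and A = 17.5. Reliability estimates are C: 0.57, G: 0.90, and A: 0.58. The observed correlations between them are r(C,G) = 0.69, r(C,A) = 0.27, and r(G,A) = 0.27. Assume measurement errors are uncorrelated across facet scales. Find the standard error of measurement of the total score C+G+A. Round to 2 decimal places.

20.93

Var(total) = 1482.42 + 1269.82 = 2752.24.
True-score variance = 1044.51 + 1269.82 = 2314.33, so reliability = 0.8409.
Error variance = 2752.24 − 2314.33 = 437.909; SEM = √437.909 = 20.93.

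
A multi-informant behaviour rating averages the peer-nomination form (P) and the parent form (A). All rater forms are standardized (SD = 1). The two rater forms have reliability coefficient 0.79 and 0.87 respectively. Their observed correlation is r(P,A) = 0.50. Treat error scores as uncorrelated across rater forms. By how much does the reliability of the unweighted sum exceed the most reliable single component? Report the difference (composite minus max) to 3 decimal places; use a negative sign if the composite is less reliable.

Var(sum) = 2 + 1 = 3; true-score variance = 1.66 + 1 = 2.66; composite reliability = 0.8867.
Max component reliability = 0.8700.
Difference = 0.8867 − 0.8700 = 0.017.

0.017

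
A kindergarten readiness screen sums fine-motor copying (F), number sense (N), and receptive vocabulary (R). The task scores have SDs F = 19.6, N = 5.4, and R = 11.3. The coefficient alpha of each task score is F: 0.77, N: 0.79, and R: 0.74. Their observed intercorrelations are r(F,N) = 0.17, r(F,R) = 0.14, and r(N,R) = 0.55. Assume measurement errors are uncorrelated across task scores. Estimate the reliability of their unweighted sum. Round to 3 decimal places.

0.819

Var(F+N+R) = 19.6² + 5.4² + 11.3² + 2·[19.6·5.4·0.17 + 19.6·11.3·0.14 + 5.4·11.3·0.55] = 541.01 + 165.122 = 706.132.
With uncorrelated errors the cross-covariances are all true-score covariance, so they carry over unchanged; only the diagonal terms shrink to ρᵢσᵢ².
True-score variance = [19.6²·0.77 + 5.4²·0.79 + 11.3²·0.74] + 165.122 = 413.33 + 165.122 = 578.452.
Reliability = 578.452 / 706.132 = 0.819.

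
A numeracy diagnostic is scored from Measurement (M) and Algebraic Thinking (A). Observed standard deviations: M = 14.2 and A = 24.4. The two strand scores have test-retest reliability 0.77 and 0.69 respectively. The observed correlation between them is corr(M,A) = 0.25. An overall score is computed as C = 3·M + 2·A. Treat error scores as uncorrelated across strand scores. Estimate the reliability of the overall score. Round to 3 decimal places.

Var(C) = 3²·14.2² + 2²·24.4² + 2·[6·14.2·24.4·0.25] = 4196.2 + 1039.44 = 5235.64.
With uncorrelated errors the cross-covariances are all true-score covariance, so they carry over unchanged; only the diagonal terms shrink to ρᵢσᵢ².
True-score variance = [3²·14.2²·0.77 + 2²·24.4²·0.69] + 1039.44 = 3040.56 + 1039.44 = 4080.
Reliability = 4080 / 5235.64 = 0.779.

0.779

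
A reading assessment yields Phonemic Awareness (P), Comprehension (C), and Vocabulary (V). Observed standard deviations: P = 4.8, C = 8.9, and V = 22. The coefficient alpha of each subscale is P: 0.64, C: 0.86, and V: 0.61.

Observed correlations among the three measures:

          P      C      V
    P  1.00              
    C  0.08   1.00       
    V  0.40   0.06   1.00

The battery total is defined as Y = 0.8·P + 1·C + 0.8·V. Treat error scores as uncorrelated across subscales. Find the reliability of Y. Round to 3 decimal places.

0.715

Var(Y) = 0.8²·4.8² + 8.9² + 0.8²·22² + 2·[0.8·4.8·8.9·0.08 + 0.64·4.8·22·0.40 + 0.8·8.9·22·0.06] = 403.716 + 78.3322 = 482.048.
Under uncorrelated errors the observed covariances equal the true-score covariances, so only the own-variance terms attenuate.
True-score variance = [0.8²·4.8²·0.64 + 8.9²·0.86 + 0.8²·22²·0.61] + 78.3322 = 266.511 + 78.3322 = 344.844.
Reliability = 344.844 / 482.048 = 0.715.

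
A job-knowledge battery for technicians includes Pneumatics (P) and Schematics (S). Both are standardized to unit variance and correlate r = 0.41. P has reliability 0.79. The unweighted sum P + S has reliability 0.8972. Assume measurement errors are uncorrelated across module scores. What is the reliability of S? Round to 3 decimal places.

0.920

Var(P+S) = 2 + 2·0.41 = 2.820.
True-score variance = ρ_P + ρ_S + 2·0.41, so 0.8972 = (0.79 + ρ_S + 0.82) / 2.820.
ρ_S = 0.8972·2.820 − 0.79 − 0.82 = 0.920.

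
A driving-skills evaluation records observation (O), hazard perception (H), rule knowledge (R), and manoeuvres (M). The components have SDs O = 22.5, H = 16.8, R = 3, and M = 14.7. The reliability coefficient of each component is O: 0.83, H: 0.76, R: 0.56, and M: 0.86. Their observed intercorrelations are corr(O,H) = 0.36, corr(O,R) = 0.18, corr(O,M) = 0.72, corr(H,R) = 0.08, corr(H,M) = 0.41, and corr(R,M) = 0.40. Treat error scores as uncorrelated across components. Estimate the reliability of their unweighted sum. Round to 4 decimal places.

0.9075

Var(O+H+R+M) = 22.5² + 16.8² + 3² + 14.7² + 2·[22.5·16.8·0.36 + 22.5·3·0.18 + 22.5·14.7·0.72 + 16.8·3·0.08 + 16.8·14.7·0.41 + 3·14.7·0.40] = 1013.58 + 1018.59 = 2032.17.
Under uncorrelated errors the observed covariances equal the true-score covariances, so only the own-variance terms attenuate.
True-score variance = [22.5²·0.83 + 16.8²·0.76 + 3²·0.56 + 14.7²·0.86] + 1018.59 = 825.567 + 1018.59 = 1844.16.
Reliability = 1844.16 / 2032.17 = 0.9075.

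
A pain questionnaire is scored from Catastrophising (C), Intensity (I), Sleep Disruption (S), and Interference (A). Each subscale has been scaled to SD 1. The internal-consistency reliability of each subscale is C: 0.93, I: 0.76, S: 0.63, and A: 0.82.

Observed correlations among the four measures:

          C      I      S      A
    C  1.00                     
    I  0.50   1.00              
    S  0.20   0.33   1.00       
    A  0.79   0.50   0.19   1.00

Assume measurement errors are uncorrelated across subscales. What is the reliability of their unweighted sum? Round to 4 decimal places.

Var(C+I+S+A) = 4 + 2·[0.50 + 0.20 + 0.79 + 0.33 + 0.50 + 0.19] = 4 + 5.02 = 9.02.
Under uncorrelated errors the observed covariances equal the true-score covariances, so only the own-variance terms attenuate.
True-score variance = [0.93 + 0.76 + 0.63 + 0.82] + 5.02 = 3.14 + 5.02 = 8.16.
Reliability = 8.16 / 9.02 = 0.9047.

0.9047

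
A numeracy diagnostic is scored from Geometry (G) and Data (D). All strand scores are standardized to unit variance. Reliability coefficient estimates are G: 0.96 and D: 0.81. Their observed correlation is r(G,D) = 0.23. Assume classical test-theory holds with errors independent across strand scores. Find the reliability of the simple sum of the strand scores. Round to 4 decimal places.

0.9065

Var(G+D) = 2 + 2·[0.23] = 2 + 0.46 = 2.46.
With uncorrelated errors the cross-covariances are all true-score covariance, so they carry over unchanged; only the diagonal terms shrink to ρᵢσᵢ².
True-score variance = [0.96 + 0.81] + 0.46 = 1.77 + 0.46 = 2.23.
Reliability = 2.23 / 2.46 = 0.9065.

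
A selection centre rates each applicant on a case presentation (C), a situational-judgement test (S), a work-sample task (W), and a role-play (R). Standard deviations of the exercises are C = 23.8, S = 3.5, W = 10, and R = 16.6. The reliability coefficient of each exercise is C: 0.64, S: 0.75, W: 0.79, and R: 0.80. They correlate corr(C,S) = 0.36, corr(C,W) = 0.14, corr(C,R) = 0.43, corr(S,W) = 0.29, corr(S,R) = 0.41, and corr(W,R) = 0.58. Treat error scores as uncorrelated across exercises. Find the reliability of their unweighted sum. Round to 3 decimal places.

Var(C+S+W+R) = 23.8² + 3.5² + 10² + 16.6² + 2·[23.8·3.5·0.36 + 23.8·10·0.14 + 23.8·16.6·0.43 + 3.5·10·0.29 + 3.5·16.6·0.41 + 10·16.6·0.58] = 954.25 + 726.887 = 1681.14.
Under uncorrelated errors the observed covariances equal the true-score covariances, so only the own-variance terms attenuate.
True-score variance = [23.8²·0.64 + 3.5²·0.75 + 10²·0.79 + 16.6²·0.80] + 726.887 = 671.157 + 726.887 = 1398.04.
Reliability = 1398.04 / 1681.14 = 0.832.

0.832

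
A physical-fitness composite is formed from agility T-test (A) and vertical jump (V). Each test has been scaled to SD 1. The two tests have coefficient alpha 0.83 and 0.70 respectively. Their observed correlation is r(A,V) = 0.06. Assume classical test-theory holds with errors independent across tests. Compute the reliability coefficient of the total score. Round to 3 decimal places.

Var(A+V) = 2 + 2·[0.06] = 2 + 0.12 = 2.12.
Under uncorrelated errors the observed covariances equal the true-score covariances, so only the own-variance terms attenuate.
True-score variance = [0.83 + 0.70] + 0.12 = 1.53 + 0.12 = 1.65.
Reliability = 1.65 / 2.12 = 0.778.

0.778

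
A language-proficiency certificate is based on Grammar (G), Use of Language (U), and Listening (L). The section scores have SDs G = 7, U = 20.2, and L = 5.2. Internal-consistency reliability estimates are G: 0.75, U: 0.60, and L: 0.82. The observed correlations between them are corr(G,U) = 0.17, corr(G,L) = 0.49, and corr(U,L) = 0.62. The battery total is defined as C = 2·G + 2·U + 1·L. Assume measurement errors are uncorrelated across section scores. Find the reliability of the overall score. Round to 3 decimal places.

0.703

Var(C) = 2²·7² + 2²·20.2² + 5.2² + 2·[4·7·20.2·0.17 + 2·7·5.2·0.49 + 2·20.2·5.2·0.62] = 1855.2 + 524.147 = 2379.35.
Under uncorrelated errors the observed covariances equal the true-score covariances, so only the own-variance terms attenuate.
True-score variance = [2²·7²·0.75 + 2²·20.2²·0.60 + 5.2²·0.82] + 524.147 = 1148.47 + 524.147 = 1672.62.
Reliability = 1672.62 / 2379.35 = 0.703.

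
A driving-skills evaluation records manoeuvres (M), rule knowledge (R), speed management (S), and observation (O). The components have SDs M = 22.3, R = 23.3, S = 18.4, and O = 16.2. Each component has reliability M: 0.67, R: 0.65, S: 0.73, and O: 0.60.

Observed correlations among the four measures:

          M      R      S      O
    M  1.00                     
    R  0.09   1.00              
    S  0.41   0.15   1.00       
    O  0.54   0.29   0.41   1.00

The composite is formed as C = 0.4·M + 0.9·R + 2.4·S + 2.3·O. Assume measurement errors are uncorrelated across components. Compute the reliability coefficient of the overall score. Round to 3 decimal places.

0.810

Var(C) = 0.4²·22.3² + 0.9²·23.3² + 2.4²·18.4² + 2.3²·16.2² + 2·[0.36·22.3·23.3·0.09 + 0.96·22.3·18.4·0.41 + 0.92·22.3·16.2·0.54 + 2.16·23.3·18.4·0.15 + 2.07·23.3·16.2·0.29 + 5.52·18.4·16.2·0.41] = 3857.72 + 2795.84 = 6653.56.
Because errors are independent across components, Cov(Tᵢ,Tⱼ) = Cov(Xᵢ,Xⱼ); the off-diagonal part of the true-score variance is the same as above.
True-score variance = [0.4²·22.3²·0.67 + 0.9²·23.3²·0.65 + 2.4²·18.4²·0.73 + 2.3²·16.2²·0.60] + 2795.84 = 2595.7 + 2795.84 = 5391.54.
Reliability = 5391.54 / 6653.56 = 0.810.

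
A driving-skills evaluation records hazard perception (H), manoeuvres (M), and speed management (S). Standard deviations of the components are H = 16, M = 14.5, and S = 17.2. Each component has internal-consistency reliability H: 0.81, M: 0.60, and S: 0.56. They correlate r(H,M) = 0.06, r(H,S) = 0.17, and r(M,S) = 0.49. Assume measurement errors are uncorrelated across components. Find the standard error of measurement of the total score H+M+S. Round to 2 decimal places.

16.21

Var(total) = 762.09 + 365.82 = 1127.91.
True-score variance = 499.18 + 365.82 = 865, so reliability = 0.7669.
Error variance = 1127.91 − 865 = 262.91; SEM = √262.91 = 16.21.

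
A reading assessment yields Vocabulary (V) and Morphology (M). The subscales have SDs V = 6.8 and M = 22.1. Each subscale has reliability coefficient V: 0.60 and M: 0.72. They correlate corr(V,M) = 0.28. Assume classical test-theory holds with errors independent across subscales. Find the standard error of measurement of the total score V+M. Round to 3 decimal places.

Var(total) = 534.65 + 84.1568 = 618.807.
True-score variance = 379.399 + 84.1568 = 463.556, so reliability = 0.7491.
Error variance = 618.807 − 463.556 = 155.251; SEM = √155.251 = 12.460.

12.460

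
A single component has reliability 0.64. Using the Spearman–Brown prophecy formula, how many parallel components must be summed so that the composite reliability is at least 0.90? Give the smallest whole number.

6

k ≥ ρ*(1−ρ₁)/(ρ₁(1−ρ*)) = 0.90·0.36 / (0.64·0.10) = 5.063.
Smallest integer k = 6.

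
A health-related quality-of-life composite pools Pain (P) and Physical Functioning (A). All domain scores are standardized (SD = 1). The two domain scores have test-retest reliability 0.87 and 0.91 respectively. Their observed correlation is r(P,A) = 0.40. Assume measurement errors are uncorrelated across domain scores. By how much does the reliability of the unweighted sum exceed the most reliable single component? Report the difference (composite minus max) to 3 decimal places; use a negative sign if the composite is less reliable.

0.011

Var(sum) = 2 + 0.8 = 2.8; true-score variance = 1.78 + 0.8 = 2.58; composite reliability = 0.9214.
Max component reliability = 0.9100.
Difference = 0.9214 − 0.9100 = 0.011.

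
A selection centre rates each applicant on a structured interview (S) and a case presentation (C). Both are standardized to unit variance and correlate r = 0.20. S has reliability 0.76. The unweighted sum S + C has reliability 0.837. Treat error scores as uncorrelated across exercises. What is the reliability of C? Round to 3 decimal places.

Var(S+C) = 2 + 2·0.20 = 2.400.
True-score variance = ρ_S + ρ_C + 2·0.20, so 0.837 = (0.76 + ρ_C + 0.40) / 2.400.
ρ_C = 0.837·2.400 − 0.76 − 0.40 = 0.849.

0.849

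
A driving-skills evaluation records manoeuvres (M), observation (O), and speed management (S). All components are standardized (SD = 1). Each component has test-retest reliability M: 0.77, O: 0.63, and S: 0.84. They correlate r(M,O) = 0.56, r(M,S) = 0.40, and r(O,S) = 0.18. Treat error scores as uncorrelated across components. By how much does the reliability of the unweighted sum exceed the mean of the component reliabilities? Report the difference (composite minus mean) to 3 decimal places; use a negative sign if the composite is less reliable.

Var(sum) = 3 + 2.28 = 5.28; true-score variance = 2.24 + 2.28 = 4.52; composite reliability = 0.8561.
Mean component reliability = 0.7467.
Difference = 0.8561 − 0.7467 = 0.109.

0.109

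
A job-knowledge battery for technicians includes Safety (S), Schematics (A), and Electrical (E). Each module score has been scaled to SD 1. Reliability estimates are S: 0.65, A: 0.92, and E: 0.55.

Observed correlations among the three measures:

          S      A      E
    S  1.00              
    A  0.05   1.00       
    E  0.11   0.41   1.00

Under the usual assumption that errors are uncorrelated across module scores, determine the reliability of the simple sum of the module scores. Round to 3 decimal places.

0.787

Var(S+A+E) = 3 + 2·[0.05 + 0.11 + 0.41] = 3 + 1.14 = 4.14.
Under uncorrelated errors the observed covariances equal the true-score covariances, so only the own-variance terms attenuate.
True-score variance = [0.65 + 0.92 + 0.55] + 1.14 = 2.12 + 1.14 = 3.26.
Reliability = 3.26 / 4.14 = 0.787.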